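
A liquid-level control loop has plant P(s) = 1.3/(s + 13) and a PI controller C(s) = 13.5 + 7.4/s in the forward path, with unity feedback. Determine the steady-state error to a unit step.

The open loop C(s)P(s) has a pole at the origin (type 1), so the static position error constant is infinite and e_ss = 1/(1+∞) = 0.

0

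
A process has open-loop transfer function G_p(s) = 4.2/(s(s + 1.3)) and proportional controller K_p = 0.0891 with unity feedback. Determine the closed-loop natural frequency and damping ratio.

ω_n = 0.612 rad/s, ζ = 1.06

With unity feedback the closed-loop characteristic equation is s² + 1.3s + 0.0891·4.2 = s² + 1.3s + 0.3742 = 0.
Matching s² + 2ζω_n s + ω_n²: ω_n = √0.3742 = 0.6117 rad/s and 2ζω_n = 1.3, so ζ = 1.3/(2·0.6117) = 1.06.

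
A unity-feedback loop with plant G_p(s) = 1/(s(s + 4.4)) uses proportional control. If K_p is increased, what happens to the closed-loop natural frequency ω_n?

increase

ω_n = √(1·K_p), which grows with K_p.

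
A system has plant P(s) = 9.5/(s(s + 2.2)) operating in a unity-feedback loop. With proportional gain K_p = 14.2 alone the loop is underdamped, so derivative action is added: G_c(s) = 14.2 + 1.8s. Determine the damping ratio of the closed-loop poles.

ζ = 0.831

Forward path: (14.2 + 1.8s)·9.5/(s(s+2.2)). The closed-loop characteristic equation is s² + (2.2 + 9.5·1.8)s + 9.5·14.2 = 0.
That is s² + 19.3s + 134.9 = 0, so ω_n = 11.61 rad/s and ζ = 19.3/(2·11.61) = 0.8308.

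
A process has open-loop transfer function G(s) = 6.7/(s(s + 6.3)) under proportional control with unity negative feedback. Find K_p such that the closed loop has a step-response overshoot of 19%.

From %OS = 100·exp(−πζ/√(1−ζ²)) = 19%, ζ = −ln(0.19)/√(π²+ln²(0.19)) = 0.4673.
Characteristic equation s² + 6.3s + 6.7K_p = 0 gives ζ = 6.3/(2√(6.7K_p)).
Setting ζ = 0.4673: √(6.7K_p) = 6.3/(2·0.4673) = 6.74, so K_p = 45.43/6.7 = 6.78.

K_p = 6.78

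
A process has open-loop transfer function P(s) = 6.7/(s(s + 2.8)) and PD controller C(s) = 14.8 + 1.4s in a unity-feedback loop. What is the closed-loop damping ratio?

Forward path: (14.8 + 1.4s)·6.7/(s(s+2.8)). The closed-loop characteristic equation is s² + (2.8 + 6.7·1.4)s + 6.7·14.8 = 0.
That is s² + 12.18s + 99.16 = 0, so ω_n = 9.958 rad/s and ζ = 12.18/(2·9.958) = 0.6116.

ζ = 0.612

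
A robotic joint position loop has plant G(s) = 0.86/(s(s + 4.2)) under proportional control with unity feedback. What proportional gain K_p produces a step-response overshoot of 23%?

K_p = 28.6

From %OS = 100·exp(−πζ/√(1−ζ²)) = 23%, ζ = −ln(0.23)/√(π²+ln²(0.23)) = 0.4237.
Characteristic equation s² + 4.2s + 0.86K_p = 0 gives ζ = 4.2/(2√(0.86K_p)).
Setting ζ = 0.4237: √(0.86K_p) = 4.2/(2·0.4237) = 4.956, so K_p = 24.56/0.86 = 28.6.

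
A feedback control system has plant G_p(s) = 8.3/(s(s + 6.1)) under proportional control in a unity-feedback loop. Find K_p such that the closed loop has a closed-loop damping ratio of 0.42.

Closed-loop characteristic equation: s² + 6.1s + K_p·8.3 = 0.
So ω_n = √(8.3K_p) and 2ζω_n = 6.1, giving ζ = 6.1/(2√(8.3K_p)).
Setting ζ = 0.42: √(8.3K_p) = 6.1/(2·0.42) = 7.262, so K_p = 52.74/8.3 = 6.35.

K_p = 6.35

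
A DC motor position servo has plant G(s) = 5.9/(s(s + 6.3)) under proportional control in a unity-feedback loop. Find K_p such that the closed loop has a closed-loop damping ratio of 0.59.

Closed-loop characteristic equation: s² + 6.3s + K_p·5.9 = 0.
So ω_n = √(5.9K_p) and 2ζω_n = 6.3, giving ζ = 6.3/(2√(5.9K_p)).
Setting ζ = 0.59: √(5.9K_p) = 6.3/(2·0.59) = 5.339, so K_p = 28.5/5.9 = 4.83.

K_p = 4.83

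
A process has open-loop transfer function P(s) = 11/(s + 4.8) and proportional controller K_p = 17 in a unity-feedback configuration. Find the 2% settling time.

T_s ≈ 0.0209 s

Closed-loop transfer function: T(s) = K_p·P(s)/(1 + K_p·P(s)) = 187/(s + 4.8 + 187) = 187/(s + 191.8).
Time constant τ = 1/191.8 = 0.005214 s, so the 2% settling time is about 4τ = 0.0209 s.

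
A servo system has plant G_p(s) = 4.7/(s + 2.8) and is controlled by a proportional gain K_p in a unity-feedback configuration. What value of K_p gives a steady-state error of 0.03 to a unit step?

K_p = 19.3

The loop is type 0, so e_ss(step) = 1/(1 + K_pos) with K_pos = K_p·G_p(0).
G_p(0) = 1.679. Require 1/(1 + K_p·1.679) = 0.03, so 1 + 1.679·K_p = 33.33.
K_p = (33.33 − 1)/1.679 = 19.3.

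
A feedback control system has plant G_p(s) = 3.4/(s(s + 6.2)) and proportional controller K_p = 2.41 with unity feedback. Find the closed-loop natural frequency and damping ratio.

The closed-loop denominator is s(s+6.2) + 2.41·3.4 = s² + 6.2s + 8.194.
So ω_n² = 8.194 ⇒ ω_n = 2.863 rad/s, and ζ = 6.2/(2ω_n) = 1.08.

ω_n = 2.86 rad/s, ζ = 1.08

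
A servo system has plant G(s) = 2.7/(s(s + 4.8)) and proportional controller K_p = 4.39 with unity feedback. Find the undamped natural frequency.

ω_n = 3.44 rad/s

1 + K_p·G(s) = 0 gives s² + 4.8s + 11.85 = 0.
So ω_n² = 11.85 ⇒ ω_n = 3.443 rad/s, and ζ = 4.8/(2ω_n) = 0.697.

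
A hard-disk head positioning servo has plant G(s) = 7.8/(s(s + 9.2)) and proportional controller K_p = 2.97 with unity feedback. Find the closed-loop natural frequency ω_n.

1 + K_p·G(s) = 0 gives s² + 9.2s + 23.17 = 0.
Matching s² + 2ζω_n s + ω_n²: ω_n = √23.17 = 4.813 rad/s and 2ζω_n = 9.2, so ζ = 9.2/(2·4.813) = 0.956.

ω_n = 4.81 rad/s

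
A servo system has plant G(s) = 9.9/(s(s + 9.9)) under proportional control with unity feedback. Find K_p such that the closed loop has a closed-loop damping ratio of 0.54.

K_p = 8.49

Closed-loop characteristic equation: s² + 9.9s + K_p·9.9 = 0.
So ω_n = √(9.9K_p) and 2ζω_n = 9.9, giving ζ = 9.9/(2√(9.9K_p)).
Setting ζ = 0.54: √(9.9K_p) = 9.9/(2·0.54) = 9.167, so K_p = 84.03/9.9 = 8.49.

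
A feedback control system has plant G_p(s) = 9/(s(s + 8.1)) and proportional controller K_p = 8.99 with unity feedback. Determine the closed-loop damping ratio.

ζ = 0.45

1 + K_p·G_p(s) = 0 gives s² + 8.1s + 80.91 = 0.
So ω_n² = 80.91 ⇒ ω_n = 8.995 rad/s, and ζ = 8.1/(2ω_n) = 0.45.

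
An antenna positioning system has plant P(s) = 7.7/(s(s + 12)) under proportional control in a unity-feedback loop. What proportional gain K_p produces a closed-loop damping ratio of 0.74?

K_p = 8.54

Closed-loop characteristic equation: s² + 12s + K_p·7.7 = 0.
So ω_n = √(7.7K_p) and 2ζω_n = 12, giving ζ = 12/(2√(7.7K_p)).
Setting ζ = 0.74: √(7.7K_p) = 12/(2·0.74) = 8.108, so K_p = 65.74/7.7 = 8.54.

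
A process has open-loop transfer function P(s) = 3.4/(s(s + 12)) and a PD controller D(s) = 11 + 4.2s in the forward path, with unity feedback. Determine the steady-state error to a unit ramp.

The loop has one pole at the origin (type 1). Velocity error constant K_v = lim_{s→0} s·D(s)P(s) = 11·3.4/12 = 3.117.
Steady-state error to a unit ramp: e_ss = 1/K_v = 0.321.

0.321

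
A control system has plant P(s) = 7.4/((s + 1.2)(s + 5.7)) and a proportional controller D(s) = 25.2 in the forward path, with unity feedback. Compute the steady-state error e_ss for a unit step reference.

0.0354

The loop is type 0. Static position error constant K_pos = D(0)·P(0) = 25.2·1.082 = 27.26.
Steady-state error to a unit step: e_ss = 1/(1+K_pos) = 1/28.26 = 0.0354.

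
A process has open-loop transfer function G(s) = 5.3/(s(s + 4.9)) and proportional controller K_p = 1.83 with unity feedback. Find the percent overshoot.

Closed-loop characteristic equation: s² + 4.9s + 9.699 = 0, so ω_n = 3.114 rad/s and ζ = 4.9/(2·3.114) = 0.7867.
%OS = 100·exp(−πζ/√(1−ζ²)) = 100·exp(−π·0.7867/√0.3811) = 1.83%.

1.83%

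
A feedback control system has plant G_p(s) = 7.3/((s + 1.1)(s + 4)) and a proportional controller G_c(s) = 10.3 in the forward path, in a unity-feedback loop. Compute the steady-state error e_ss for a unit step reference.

0.0553

The loop is type 0. Static position error constant K_pos = G_c(0)·G_p(0) = 10.3·1.659 = 17.09.
Steady-state error to a unit step: e_ss = 1/(1+K_pos) = 1/18.09 = 0.0553.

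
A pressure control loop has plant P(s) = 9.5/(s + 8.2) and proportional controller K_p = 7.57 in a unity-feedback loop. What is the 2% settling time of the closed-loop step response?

Closed-loop transfer function: T(s) = K_p·P(s)/(1 + K_p·P(s)) = 71.92/(s + 8.2 + 71.92) = 71.92/(s + 80.12).
Time constant τ = 1/80.12 = 0.01248 s, so the 2% settling time is about 4τ = 0.0499 s.

T_s ≈ 0.0499 s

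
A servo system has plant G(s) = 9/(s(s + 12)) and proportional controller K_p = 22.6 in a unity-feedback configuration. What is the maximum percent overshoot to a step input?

From 1 + K_pG(s) = 0: s² + 12s + 203.4 = 0 ⇒ ω_n = 14.26, ζ = 0.4207.
%OS = 100·exp(−πζ/√(1−ζ²)) = 100·exp(−π·0.4207/√0.823) = 23.3%.

23.3%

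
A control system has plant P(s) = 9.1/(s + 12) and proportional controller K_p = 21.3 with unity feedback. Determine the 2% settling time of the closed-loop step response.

Closed-loop transfer function: T(s) = K_p·P(s)/(1 + K_p·P(s)) = 193.8/(s + 12 + 193.8) = 193.8/(s + 205.8).
Time constant τ = 1/205.8 = 0.004858 s, so the 2% settling time is about 4τ = 0.0194 s.

T_s ≈ 0.0194 s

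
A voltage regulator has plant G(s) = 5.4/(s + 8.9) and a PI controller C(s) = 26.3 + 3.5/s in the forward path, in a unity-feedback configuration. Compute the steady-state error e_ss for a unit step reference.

0

The open loop C(s)G(s) has a pole at the origin (type 1), so the static position error constant is infinite and e_ss = 1/(1+∞) = 0.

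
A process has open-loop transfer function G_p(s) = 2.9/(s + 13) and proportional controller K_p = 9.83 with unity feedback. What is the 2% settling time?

Closed-loop transfer function: T(s) = K_p·G_p(s)/(1 + K_p·G_p(s)) = 28.51/(s + 13 + 28.51) = 28.51/(s + 41.51).
Time constant τ = 1/41.51 = 0.02409 s, so the 2% settling time is about 4τ = 0.0964 s.

T_s ≈ 0.0964 s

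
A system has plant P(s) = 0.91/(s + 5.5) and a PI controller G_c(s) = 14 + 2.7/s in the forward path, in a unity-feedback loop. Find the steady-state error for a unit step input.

0

The open loop G_c(s)P(s) has a pole at the origin (type 1), so the static position error constant is infinite and e_ss = 1/(1+∞) = 0.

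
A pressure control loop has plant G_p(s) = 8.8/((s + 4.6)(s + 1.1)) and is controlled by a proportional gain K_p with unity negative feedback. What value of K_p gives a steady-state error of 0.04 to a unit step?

K_p = 13.8

The loop is type 0, so e_ss(step) = 1/(1 + K_pos) with K_pos = K_p·G_p(0).
G_p(0) = 1.739. Require 1/(1 + K_p·1.739) = 0.04, so 1 + 1.739·K_p = 25.
K_p = (25 − 1)/1.739 = 13.8.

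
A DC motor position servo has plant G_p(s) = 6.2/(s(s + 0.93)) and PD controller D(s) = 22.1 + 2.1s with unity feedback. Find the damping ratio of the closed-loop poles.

Forward path: (22.1 + 2.1s)·6.2/(s(s+0.93)). The closed-loop characteristic equation is s² + (0.93 + 6.2·2.1)s + 6.2·22.1 = 0.
That is s² + 13.95s + 137 = 0, so ω_n = 11.71 rad/s and ζ = 13.95/(2·11.71) = 0.5959.

ζ = 0.596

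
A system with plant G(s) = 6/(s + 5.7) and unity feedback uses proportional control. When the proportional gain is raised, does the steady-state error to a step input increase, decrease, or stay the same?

decrease

e_ss = 1/(1 + K_p·G(0)); a larger K_p raises the denominator, so e_ss decreases.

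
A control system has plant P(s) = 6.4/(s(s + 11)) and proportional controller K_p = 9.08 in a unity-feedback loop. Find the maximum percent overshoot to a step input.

The closed-loop denominator s² + 11s + 58.11 gives ω_n = √58.11 = 7.623 and ζ = 11/(2ω_n) = 0.7215.
%OS = 100·exp(−πζ/√(1−ζ²)) = 100·exp(−π·0.7215/√0.4795) = 3.79%.

3.79%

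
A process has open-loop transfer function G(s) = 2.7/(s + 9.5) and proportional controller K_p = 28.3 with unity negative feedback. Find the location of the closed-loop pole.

s = -85.91

Closed-loop transfer function: T(s) = K_p·G(s)/(1 + K_p·G(s)) = 76.41/(s + 9.5 + 76.41) = 76.41/(s + 85.91).
The closed-loop pole is at s = −85.91.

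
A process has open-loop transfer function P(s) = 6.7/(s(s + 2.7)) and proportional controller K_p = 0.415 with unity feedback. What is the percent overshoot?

Closed-loop characteristic equation: s² + 2.7s + 2.78 = 0, so ω_n = 1.667 rad/s and ζ = 2.7/(2·1.667) = 0.8096.
%OS = 100·exp(−πζ/√(1−ζ²)) = 100·exp(−π·0.8096/√0.3445) = 1.31%.

1.31%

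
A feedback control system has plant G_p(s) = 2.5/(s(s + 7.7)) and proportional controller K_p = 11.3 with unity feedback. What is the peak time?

The closed-loop denominator s² + 7.7s + 28.25 gives ω_n = √28.25 = 5.315 and ζ = 7.7/(2ω_n) = 0.7244.
Damped frequency ω_d = ω_n√(1−ζ²) = 3.664 rad/s, so peak time T_p = π/ω_d = 0.857 s.

T_p = 0.857 s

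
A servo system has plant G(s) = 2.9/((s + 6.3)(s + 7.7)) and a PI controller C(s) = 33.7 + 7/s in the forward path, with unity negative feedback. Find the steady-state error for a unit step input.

The open loop C(s)G(s) has a pole at the origin (type 1), so the static position error constant is infinite and e_ss = 1/(1+∞) = 0.

0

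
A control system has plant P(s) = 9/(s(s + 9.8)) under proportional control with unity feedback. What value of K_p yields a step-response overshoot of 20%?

From %OS = 100·exp(−πζ/√(1−ζ²)) = 20%, ζ = −ln(0.2)/√(π²+ln²(0.2)) = 0.4559.
Characteristic equation s² + 9.8s + 9K_p = 0 gives ζ = 9.8/(2√(9K_p)).
Setting ζ = 0.4559: √(9K_p) = 9.8/(2·0.4559) = 10.75, so K_p = 115.5/9 = 12.8.

K_p = 12.8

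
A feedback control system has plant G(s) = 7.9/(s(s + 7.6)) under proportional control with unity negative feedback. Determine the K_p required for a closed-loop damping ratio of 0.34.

K_p = 15.8

Closed-loop characteristic equation: s² + 7.6s + K_p·7.9 = 0.
So ω_n = √(7.9K_p) and 2ζω_n = 7.6, giving ζ = 7.6/(2√(7.9K_p)).
Setting ζ = 0.34: √(7.9K_p) = 7.6/(2·0.34) = 11.18, so K_p = 124.9/7.9 = 15.8.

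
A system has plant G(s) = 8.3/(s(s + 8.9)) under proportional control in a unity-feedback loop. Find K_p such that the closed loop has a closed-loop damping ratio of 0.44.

K_p = 12.3

Closed-loop characteristic equation: s² + 8.9s + K_p·8.3 = 0.
So ω_n = √(8.3K_p) and 2ζω_n = 8.9, giving ζ = 8.9/(2√(8.3K_p)).
Setting ζ = 0.44: √(8.3K_p) = 8.9/(2·0.44) = 10.11, so K_p = 102.3/8.3 = 12.3.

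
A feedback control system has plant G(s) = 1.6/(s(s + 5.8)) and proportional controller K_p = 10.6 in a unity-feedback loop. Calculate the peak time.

The closed-loop denominator s² + 5.8s + 16.96 gives ω_n = √16.96 = 4.118 and ζ = 5.8/(2ω_n) = 0.7042.
Damped frequency ω_d = ω_n√(1−ζ²) = 2.924 rad/s, so peak time T_p = π/ω_d = 1.07 s.

T_p = 1.07 s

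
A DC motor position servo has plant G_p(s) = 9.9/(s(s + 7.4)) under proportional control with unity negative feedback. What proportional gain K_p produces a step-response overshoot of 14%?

K_p = 4.91

From %OS = 100·exp(−πζ/√(1−ζ²)) = 14%, ζ = −ln(0.14)/√(π²+ln²(0.14)) = 0.5305.
Characteristic equation s² + 7.4s + 9.9K_p = 0 gives ζ = 7.4/(2√(9.9K_p)).
Setting ζ = 0.5305: √(9.9K_p) = 7.4/(2·0.5305) = 6.974, so K_p = 48.64/9.9 = 4.91.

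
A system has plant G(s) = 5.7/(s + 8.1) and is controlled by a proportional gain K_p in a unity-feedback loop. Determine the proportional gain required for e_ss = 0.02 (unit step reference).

K_p = 69.6

The loop is type 0, so e_ss(step) = 1/(1 + K_pos) with K_pos = K_p·G(0).
G(0) = 0.7037. Require 1/(1 + K_p·0.7037) = 0.02, so 1 + 0.7037·K_p = 50.
K_p = (50 − 1)/0.7037 = 69.6.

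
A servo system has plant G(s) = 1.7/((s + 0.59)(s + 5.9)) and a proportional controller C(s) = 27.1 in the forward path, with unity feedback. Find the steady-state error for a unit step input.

The loop is type 0. Static position error constant K_pos = C(0)·G(0) = 27.1·0.4884 = 13.23.
Steady-state error to a unit step: e_ss = 1/(1+K_pos) = 1/14.23 = 0.0703.

0.0703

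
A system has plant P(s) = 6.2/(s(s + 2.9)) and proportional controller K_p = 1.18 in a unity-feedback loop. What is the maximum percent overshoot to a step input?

The closed-loop denominator s² + 2.9s + 7.316 gives ω_n = √7.316 = 2.705 and ζ = 2.9/(2ω_n) = 0.5361.
%OS = 100·exp(−πζ/√(1−ζ²)) = 100·exp(−π·0.5361/√0.7126) = 13.6%.

13.6%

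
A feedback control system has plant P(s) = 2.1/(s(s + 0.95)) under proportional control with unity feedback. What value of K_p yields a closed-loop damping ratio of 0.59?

K_p = 0.309

Closed-loop characteristic equation: s² + 0.95s + K_p·2.1 = 0.
So ω_n = √(2.1K_p) and 2ζω_n = 0.95, giving ζ = 0.95/(2√(2.1K_p)).
Setting ζ = 0.59: √(2.1K_p) = 0.95/(2·0.59) = 0.8051, so K_p = 0.6482/2.1 = 0.309.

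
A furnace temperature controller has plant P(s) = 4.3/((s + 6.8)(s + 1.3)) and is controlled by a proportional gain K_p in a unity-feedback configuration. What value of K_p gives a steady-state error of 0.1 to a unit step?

The loop is type 0, so e_ss(step) = 1/(1 + K_pos) with K_pos = K_p·P(0).
P(0) = 0.4864. Require 1/(1 + K_p·0.4864) = 0.1, so 1 + 0.4864·K_p = 10.
K_p = (10 − 1)/0.4864 = 18.5.

K_p = 18.5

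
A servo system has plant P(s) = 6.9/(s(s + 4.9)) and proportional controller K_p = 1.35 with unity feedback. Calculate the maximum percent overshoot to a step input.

From 1 + K_pP(s) = 0: s² + 4.9s + 9.315 = 0 ⇒ ω_n = 3.052, ζ = 0.8027.
%OS = 100·exp(−πζ/√(1−ζ²)) = 100·exp(−π·0.8027/√0.3556) = 1.46%.

1.46%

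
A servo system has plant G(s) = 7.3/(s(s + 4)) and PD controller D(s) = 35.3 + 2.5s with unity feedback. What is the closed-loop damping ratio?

Forward path: (35.3 + 2.5s)·7.3/(s(s+4)). The closed-loop characteristic equation is s² + (4 + 7.3·2.5)s + 7.3·35.3 = 0.
That is s² + 22.25s + 257.7 = 0, so ω_n = 16.05 rad/s and ζ = 22.25/(2·16.05) = 0.693.

ζ = 0.693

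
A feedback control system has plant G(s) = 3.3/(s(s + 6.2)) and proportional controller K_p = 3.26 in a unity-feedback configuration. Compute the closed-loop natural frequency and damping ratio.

ω_n = 3.28 rad/s, ζ = 0.945

With unity feedback the closed-loop characteristic equation is s² + 6.2s + 3.26·3.3 = s² + 6.2s + 10.76 = 0.
Matching s² + 2ζω_n s + ω_n²: ω_n = √10.76 = 3.28 rad/s and 2ζω_n = 6.2, so ζ = 6.2/(2·3.28) = 0.945.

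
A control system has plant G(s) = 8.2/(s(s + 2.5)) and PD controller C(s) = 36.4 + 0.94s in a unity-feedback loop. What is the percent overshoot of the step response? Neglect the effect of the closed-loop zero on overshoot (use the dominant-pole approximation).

37.9%

Forward path: (36.4 + 0.94s)·8.2/(s(s+2.5)). The closed-loop characteristic equation is s² + (2.5 + 8.2·0.94)s + 8.2·36.4 = 0.
That is s² + 10.21s + 298.5 = 0, so ω_n = 17.28 rad/s and ζ = 10.21/(2·17.28) = 0.2954.
%OS = 100·exp(−πζ/√(1−ζ²)) = 37.9%.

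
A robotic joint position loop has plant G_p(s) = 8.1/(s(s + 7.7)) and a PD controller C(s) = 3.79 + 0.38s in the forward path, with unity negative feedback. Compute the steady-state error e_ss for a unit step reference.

The open loop C(s)G_p(s) has a pole at the origin (type 1), so the static position error constant is infinite and e_ss = 1/(1+∞) = 0.

0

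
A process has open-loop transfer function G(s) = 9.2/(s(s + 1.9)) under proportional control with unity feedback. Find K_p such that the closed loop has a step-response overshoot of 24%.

From %OS = 100·exp(−πζ/√(1−ζ²)) = 24%, ζ = −ln(0.24)/√(π²+ln²(0.24)) = 0.4136.
Characteristic equation s² + 1.9s + 9.2K_p = 0 gives ζ = 1.9/(2√(9.2K_p)).
Setting ζ = 0.4136: √(9.2K_p) = 1.9/(2·0.4136) = 2.297, so K_p = 5.276/9.2 = 0.573.

K_p = 0.573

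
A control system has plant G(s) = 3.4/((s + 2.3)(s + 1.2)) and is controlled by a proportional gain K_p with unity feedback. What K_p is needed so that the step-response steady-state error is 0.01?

K_p = 80.4

For a type-0 loop with proportional control, e_ss = 1/(1 + K_p·G(0)).
G(0) = 1.232. Require 1/(1 + K_p·1.232) = 0.01, so 1 + 1.232·K_p = 100.
K_p = (100 − 1)/1.232 = 80.4.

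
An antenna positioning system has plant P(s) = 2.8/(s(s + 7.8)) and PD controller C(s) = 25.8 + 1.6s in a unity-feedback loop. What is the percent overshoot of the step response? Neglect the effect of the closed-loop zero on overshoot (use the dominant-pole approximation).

Forward path: (25.8 + 1.6s)·2.8/(s(s+7.8)). The closed-loop characteristic equation is s² + (7.8 + 2.8·1.6)s + 2.8·25.8 = 0.
That is s² + 12.28s + 72.24 = 0, so ω_n = 8.499 rad/s and ζ = 12.28/(2·8.499) = 0.7224.
%OS = 100·exp(−πζ/√(1−ζ²)) = 3.75%.

3.75%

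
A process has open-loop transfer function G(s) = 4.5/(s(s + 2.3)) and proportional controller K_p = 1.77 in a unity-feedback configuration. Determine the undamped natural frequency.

ω_n = 2.82 rad/s

1 + K_p·G(s) = 0 gives s² + 2.3s + 7.965 = 0.
So ω_n² = 7.965 ⇒ ω_n = 2.822 rad/s, and ζ = 2.3/(2ω_n) = 0.407.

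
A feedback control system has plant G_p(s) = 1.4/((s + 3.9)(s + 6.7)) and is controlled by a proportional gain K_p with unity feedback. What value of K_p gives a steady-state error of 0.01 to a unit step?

For a type-0 loop with proportional control, e_ss = 1/(1 + K_p·G_p(0)).
G_p(0) = 0.05358. Require 1/(1 + K_p·0.05358) = 0.01, so 1 + 0.05358·K_p = 100.
K_p = (100 − 1)/0.05358 = 1850.

K_p = 1850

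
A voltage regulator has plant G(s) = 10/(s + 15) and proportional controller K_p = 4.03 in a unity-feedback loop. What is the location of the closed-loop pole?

s = -55.3

Closed-loop transfer function: T(s) = K_p·G(s)/(1 + K_p·G(s)) = 40.3/(s + 15 + 40.3) = 40.3/(s + 55.3).
The closed-loop pole is at s = −55.3.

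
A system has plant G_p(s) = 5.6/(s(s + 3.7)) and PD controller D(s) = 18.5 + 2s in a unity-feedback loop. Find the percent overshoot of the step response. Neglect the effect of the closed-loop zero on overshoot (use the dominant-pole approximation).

3.42%

Forward path: (18.5 + 2s)·5.6/(s(s+3.7)). The closed-loop characteristic equation is s² + (3.7 + 5.6·2)s + 5.6·18.5 = 0.
That is s² + 14.9s + 103.6 = 0, so ω_n = 10.18 rad/s and ζ = 14.9/(2·10.18) = 0.7319.
%OS = 100·exp(−πζ/√(1−ζ²)) = 3.42%.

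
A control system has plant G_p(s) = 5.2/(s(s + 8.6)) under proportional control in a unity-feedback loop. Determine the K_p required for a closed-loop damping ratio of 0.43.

Closed-loop characteristic equation: s² + 8.6s + K_p·5.2 = 0.
So ω_n = √(5.2K_p) and 2ζω_n = 8.6, giving ζ = 8.6/(2√(5.2K_p)).
Setting ζ = 0.43: √(5.2K_p) = 8.6/(2·0.43) = 10, so K_p = 100/5.2 = 19.2.

K_p = 19.2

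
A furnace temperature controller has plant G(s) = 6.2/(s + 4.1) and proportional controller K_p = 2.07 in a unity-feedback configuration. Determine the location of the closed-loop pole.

Closed-loop transfer function: T(s) = K_p·G(s)/(1 + K_p·G(s)) = 12.83/(s + 4.1 + 12.83) = 12.83/(s + 16.93).
The closed-loop pole is at s = −16.93.

s = -16.93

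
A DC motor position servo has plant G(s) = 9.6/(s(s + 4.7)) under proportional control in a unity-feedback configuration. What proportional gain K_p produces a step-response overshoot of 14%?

From %OS = 100·exp(−πζ/√(1−ζ²)) = 14%, ζ = −ln(0.14)/√(π²+ln²(0.14)) = 0.5305.
Characteristic equation s² + 4.7s + 9.6K_p = 0 gives ζ = 4.7/(2√(9.6K_p)).
Setting ζ = 0.5305: √(9.6K_p) = 4.7/(2·0.5305) = 4.43, so K_p = 19.62/9.6 = 2.04.

K_p = 2.04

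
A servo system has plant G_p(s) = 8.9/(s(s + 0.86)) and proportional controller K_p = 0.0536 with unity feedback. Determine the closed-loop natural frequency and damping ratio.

ω_n = 0.691 rad/s, ζ = 0.623

With unity feedback the closed-loop characteristic equation is s² + 0.86s + 0.0536·8.9 = s² + 0.86s + 0.477 = 0.
Matching s² + 2ζω_n s + ω_n²: ω_n = √0.477 = 0.6907 rad/s and 2ζω_n = 0.86, so ζ = 0.86/(2·0.6907) = 0.623.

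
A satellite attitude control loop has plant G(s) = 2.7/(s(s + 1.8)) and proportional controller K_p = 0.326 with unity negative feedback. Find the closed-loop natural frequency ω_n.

1 + K_p·G(s) = 0 gives s² + 1.8s + 0.8802 = 0.
Matching s² + 2ζω_n s + ω_n²: ω_n = √0.8802 = 0.9382 rad/s and 2ζω_n = 1.8, so ζ = 1.8/(2·0.9382) = 0.959.

ω_n = 0.938 rad/s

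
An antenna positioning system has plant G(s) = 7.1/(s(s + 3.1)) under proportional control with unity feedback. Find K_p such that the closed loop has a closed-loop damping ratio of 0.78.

K_p = 0.556

Closed-loop characteristic equation: s² + 3.1s + K_p·7.1 = 0.
So ω_n = √(7.1K_p) and 2ζω_n = 3.1, giving ζ = 3.1/(2√(7.1K_p)).
Setting ζ = 0.78: √(7.1K_p) = 3.1/(2·0.78) = 1.987, so K_p = 3.949/7.1 = 0.556.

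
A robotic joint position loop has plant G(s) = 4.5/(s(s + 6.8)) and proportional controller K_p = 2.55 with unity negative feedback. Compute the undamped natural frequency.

With unity feedback the closed-loop characteristic equation is s² + 6.8s + 2.55·4.5 = s² + 6.8s + 11.47 = 0.
Matching s² + 2ζω_n s + ω_n²: ω_n = √11.47 = 3.387 rad/s and 2ζω_n = 6.8, so ζ = 6.8/(2·3.387) = 1.

ω_n = 3.39 rad/s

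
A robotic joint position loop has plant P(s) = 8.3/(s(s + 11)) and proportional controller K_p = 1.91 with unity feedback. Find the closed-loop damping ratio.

1 + K_p·P(s) = 0 gives s² + 11s + 15.85 = 0.
Matching s² + 2ζω_n s + ω_n²: ω_n = √15.85 = 3.982 rad/s and 2ζω_n = 11, so ζ = 11/(2·3.982) = 1.38.

ζ = 1.38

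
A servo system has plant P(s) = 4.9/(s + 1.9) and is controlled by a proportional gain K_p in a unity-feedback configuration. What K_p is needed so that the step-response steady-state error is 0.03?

Steady-state error for a unit step on this type-0 loop is 1/(1 + K_p·P(0)).
P(0) = 2.579. Require 1/(1 + K_p·2.579) = 0.03, so 1 + 2.579·K_p = 33.33.
K_p = (33.33 − 1)/2.579 = 12.5.

K_p = 12.5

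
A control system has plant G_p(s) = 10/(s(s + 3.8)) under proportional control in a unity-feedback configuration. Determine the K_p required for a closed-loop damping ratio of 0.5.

K_p = 1.44

Closed-loop characteristic equation: s² + 3.8s + K_p·10 = 0.
So ω_n = √(10K_p) and 2ζω_n = 3.8, giving ζ = 3.8/(2√(10K_p)).
Setting ζ = 0.5: √(10K_p) = 3.8/(2·0.5) = 3.8, so K_p = 14.44/10 = 1.44.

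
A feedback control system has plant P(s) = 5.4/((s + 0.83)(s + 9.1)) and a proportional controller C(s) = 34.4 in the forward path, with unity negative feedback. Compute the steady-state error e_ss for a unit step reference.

0.0391

The loop is type 0. Static position error constant K_pos = C(0)·P(0) = 34.4·0.7149 = 24.59.
Steady-state error to a unit step: e_ss = 1/(1+K_pos) = 1/25.59 = 0.0391.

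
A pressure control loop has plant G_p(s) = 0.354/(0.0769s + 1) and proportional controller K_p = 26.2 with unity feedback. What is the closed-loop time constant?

τ = 0.00748 s

Closed loop: T(s) = K_p·G_p/(1+K_p·G_p) = 9.275/(0.0769s + 1 + 9.275), with pole at s = −(1 + 9.275)/0.0769 = −133.6.
Closed-loop time constant τ = 1/133.6 = 0.00748 s.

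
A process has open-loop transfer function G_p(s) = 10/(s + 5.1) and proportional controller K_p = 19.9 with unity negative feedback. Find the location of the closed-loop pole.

s = -204.1

Closed-loop transfer function: T(s) = K_p·G_p(s)/(1 + K_p·G_p(s)) = 199/(s + 5.1 + 199) = 199/(s + 204.1).
The closed-loop pole is at s = −204.1.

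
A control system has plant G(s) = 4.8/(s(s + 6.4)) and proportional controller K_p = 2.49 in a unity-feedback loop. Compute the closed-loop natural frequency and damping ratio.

With unity feedback the closed-loop characteristic equation is s² + 6.4s + 2.49·4.8 = s² + 6.4s + 11.95 = 0.
So ω_n² = 11.95 ⇒ ω_n = 3.457 rad/s, and ζ = 6.4/(2ω_n) = 0.926.

ω_n = 3.46 rad/s, ζ = 0.926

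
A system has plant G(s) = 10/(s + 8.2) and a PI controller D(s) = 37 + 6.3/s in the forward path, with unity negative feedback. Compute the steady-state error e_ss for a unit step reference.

The open loop D(s)G(s) has a pole at the origin (type 1), so the static position error constant is infinite and e_ss = 1/(1+∞) = 0.

0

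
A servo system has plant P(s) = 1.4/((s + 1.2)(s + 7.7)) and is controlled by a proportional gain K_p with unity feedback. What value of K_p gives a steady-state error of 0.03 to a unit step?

K_p = 213

Steady-state error for a unit step on this type-0 loop is 1/(1 + K_p·P(0)).
P(0) = 0.1515. Require 1/(1 + K_p·0.1515) = 0.03, so 1 + 0.1515·K_p = 33.33.
K_p = (33.33 − 1)/0.1515 = 213.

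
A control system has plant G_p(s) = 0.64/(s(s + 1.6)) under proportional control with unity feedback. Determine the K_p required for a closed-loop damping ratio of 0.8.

Closed-loop characteristic equation: s² + 1.6s + K_p·0.64 = 0.
So ω_n = √(0.64K_p) and 2ζω_n = 1.6, giving ζ = 1.6/(2√(0.64K_p)).
Setting ζ = 0.8: √(0.64K_p) = 1.6/(2·0.8) = 1, so K_p = 1/0.64 = 1.56.

K_p = 1.56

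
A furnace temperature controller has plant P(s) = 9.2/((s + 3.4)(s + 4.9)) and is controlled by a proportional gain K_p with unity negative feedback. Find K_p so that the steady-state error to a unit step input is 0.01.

K_p = 179

For a type-0 loop with proportional control, e_ss = 1/(1 + K_p·P(0)).
P(0) = 0.5522. Require 1/(1 + K_p·0.5522) = 0.01, so 1 + 0.5522·K_p = 100.
K_p = (100 − 1)/0.5522 = 179.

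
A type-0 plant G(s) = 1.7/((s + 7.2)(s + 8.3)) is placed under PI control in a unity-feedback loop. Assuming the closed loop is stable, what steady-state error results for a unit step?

0

The PI controller's integrator makes the forward path type 1, so e_ss to a step is zero.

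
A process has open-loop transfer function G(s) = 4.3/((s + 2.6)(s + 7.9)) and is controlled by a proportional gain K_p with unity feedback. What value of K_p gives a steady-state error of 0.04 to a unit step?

Steady-state error for a unit step on this type-0 loop is 1/(1 + K_p·G(0)).
G(0) = 0.2093. Require 1/(1 + K_p·0.2093) = 0.04, so 1 + 0.2093·K_p = 25.
K_p = (25 − 1)/0.2093 = 115.

K_p = 115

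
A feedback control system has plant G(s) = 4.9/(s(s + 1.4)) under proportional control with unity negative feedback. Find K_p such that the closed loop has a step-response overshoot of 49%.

From %OS = 100·exp(−πζ/√(1−ζ²)) = 49%, ζ = −ln(0.49)/√(π²+ln²(0.49)) = 0.2214.
Characteristic equation s² + 1.4s + 4.9K_p = 0 gives ζ = 1.4/(2√(4.9K_p)).
Setting ζ = 0.2214: √(4.9K_p) = 1.4/(2·0.2214) = 3.161, so K_p = 9.994/4.9 = 2.04.

K_p = 2.04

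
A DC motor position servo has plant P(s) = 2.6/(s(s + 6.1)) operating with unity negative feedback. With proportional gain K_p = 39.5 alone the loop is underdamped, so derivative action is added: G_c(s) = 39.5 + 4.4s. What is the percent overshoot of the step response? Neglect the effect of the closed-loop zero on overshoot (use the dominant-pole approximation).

Forward path: (39.5 + 4.4s)·2.6/(s(s+6.1)). The closed-loop characteristic equation is s² + (6.1 + 2.6·4.4)s + 2.6·39.5 = 0.
That is s² + 17.54s + 102.7 = 0, so ω_n = 10.13 rad/s and ζ = 17.54/(2·10.13) = 0.8654.
%OS = 100·exp(−πζ/√(1−ζ²)) = 0.44%.

0.44%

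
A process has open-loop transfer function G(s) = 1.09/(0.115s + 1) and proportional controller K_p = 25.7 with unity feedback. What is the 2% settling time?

Closed loop: T(s) = K_p·G/(1+K_p·G) = 28.01/(0.115s + 1 + 28.01), with pole at s = −(1 + 28.01)/0.115 = −252.3.
τ = 1/252.3 = 0.003964 s, so 2% settling time ≈ 4τ = 0.0159 s.

T_s ≈ 0.0159 s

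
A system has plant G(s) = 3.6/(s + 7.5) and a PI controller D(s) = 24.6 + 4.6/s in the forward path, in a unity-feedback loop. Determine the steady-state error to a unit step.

The open loop D(s)G(s) has a pole at the origin (type 1), so the static position error constant is infinite and e_ss = 1/(1+∞) = 0.

0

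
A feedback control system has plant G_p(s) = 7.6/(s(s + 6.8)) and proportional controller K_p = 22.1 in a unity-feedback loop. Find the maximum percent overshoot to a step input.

42.6%

The closed-loop denominator s² + 6.8s + 168 gives ω_n = √168 = 12.96 and ζ = 6.8/(2ω_n) = 0.2623.
%OS = 100·exp(−πζ/√(1−ζ²)) = 100·exp(−π·0.2623/√0.9312) = 42.6%.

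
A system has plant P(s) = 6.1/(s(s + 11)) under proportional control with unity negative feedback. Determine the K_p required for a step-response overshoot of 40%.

From %OS = 100·exp(−πζ/√(1−ζ²)) = 40%, ζ = −ln(0.4)/√(π²+ln²(0.4)) = 0.28.
Characteristic equation s² + 11s + 6.1K_p = 0 gives ζ = 11/(2√(6.1K_p)).
Setting ζ = 0.28: √(6.1K_p) = 11/(2·0.28) = 19.64, so K_p = 385.8/6.1 = 63.3.

K_p = 63.3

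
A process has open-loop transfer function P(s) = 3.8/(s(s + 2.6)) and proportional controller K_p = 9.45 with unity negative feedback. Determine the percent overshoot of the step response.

49.8%

Closed-loop characteristic equation: s² + 2.6s + 35.91 = 0, so ω_n = 5.992 rad/s and ζ = 2.6/(2·5.992) = 0.2169.
%OS = 100·exp(−πζ/√(1−ζ²)) = 100·exp(−π·0.2169/√0.9529) = 49.8%.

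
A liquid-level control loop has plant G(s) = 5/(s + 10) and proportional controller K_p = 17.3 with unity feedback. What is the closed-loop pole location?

s = -96.5

Closed-loop transfer function: T(s) = K_p·G(s)/(1 + K_p·G(s)) = 86.5/(s + 10 + 86.5) = 86.5/(s + 96.5).
The closed-loop pole is at s = −96.5.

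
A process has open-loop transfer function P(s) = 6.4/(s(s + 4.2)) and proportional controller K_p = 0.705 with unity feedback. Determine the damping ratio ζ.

The closed-loop denominator is s(s+4.2) + 0.705·6.4 = s² + 4.2s + 4.512.
Matching s² + 2ζω_n s + ω_n²: ω_n = √4.512 = 2.124 rad/s and 2ζω_n = 4.2, so ζ = 4.2/(2·2.124) = 0.989.

ζ = 0.989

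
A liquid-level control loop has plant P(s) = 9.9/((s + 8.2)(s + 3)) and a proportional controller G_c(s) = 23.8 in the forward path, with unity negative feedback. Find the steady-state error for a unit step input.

The loop is type 0. Static position error constant K_pos = G_c(0)·P(0) = 23.8·0.4024 = 9.578.
Steady-state error to a unit step: e_ss = 1/(1+K_pos) = 1/10.58 = 0.0945.

0.0945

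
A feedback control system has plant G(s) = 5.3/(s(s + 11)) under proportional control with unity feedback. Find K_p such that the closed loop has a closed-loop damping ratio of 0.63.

K_p = 14.4

Closed-loop characteristic equation: s² + 11s + K_p·5.3 = 0.
So ω_n = √(5.3K_p) and 2ζω_n = 11, giving ζ = 11/(2√(5.3K_p)).
Setting ζ = 0.63: √(5.3K_p) = 11/(2·0.63) = 8.73, so K_p = 76.22/5.3 = 14.4.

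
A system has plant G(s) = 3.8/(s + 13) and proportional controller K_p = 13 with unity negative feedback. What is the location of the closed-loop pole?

s = -62.4

Closed-loop transfer function: T(s) = K_p·G(s)/(1 + K_p·G(s)) = 49.4/(s + 13 + 49.4) = 49.4/(s + 62.4).
The closed-loop pole is at s = −62.4.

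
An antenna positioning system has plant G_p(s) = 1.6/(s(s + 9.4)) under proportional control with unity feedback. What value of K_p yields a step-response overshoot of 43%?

From %OS = 100·exp(−πζ/√(1−ζ²)) = 43%, ζ = −ln(0.43)/√(π²+ln²(0.43)) = 0.2594.
Characteristic equation s² + 9.4s + 1.6K_p = 0 gives ζ = 9.4/(2√(1.6K_p)).
Setting ζ = 0.2594: √(1.6K_p) = 9.4/(2·0.2594) = 18.12, so K_p = 328.2/1.6 = 205.

K_p = 205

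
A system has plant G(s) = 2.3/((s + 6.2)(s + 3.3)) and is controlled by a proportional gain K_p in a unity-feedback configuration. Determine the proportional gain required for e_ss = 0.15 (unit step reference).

K_p = 50.4

The loop is type 0, so e_ss(step) = 1/(1 + K_pos) with K_pos = K_p·G(0).
G(0) = 0.1124. Require 1/(1 + K_p·0.1124) = 0.15, so 1 + 0.1124·K_p = 6.667.
K_p = (6.667 − 1)/0.1124 = 50.4.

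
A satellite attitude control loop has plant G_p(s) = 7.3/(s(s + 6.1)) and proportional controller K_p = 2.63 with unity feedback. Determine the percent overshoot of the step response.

4.76%

Closed-loop characteristic equation: s² + 6.1s + 19.2 = 0, so ω_n = 4.382 rad/s and ζ = 6.1/(2·4.382) = 0.6961.
%OS = 100·exp(−πζ/√(1−ζ²)) = 100·exp(−π·0.6961/√0.5155) = 4.76%.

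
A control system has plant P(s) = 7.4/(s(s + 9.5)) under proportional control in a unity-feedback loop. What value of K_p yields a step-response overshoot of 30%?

From %OS = 100·exp(−πζ/√(1−ζ²)) = 30%, ζ = −ln(0.3)/√(π²+ln²(0.3)) = 0.3579.
Characteristic equation s² + 9.5s + 7.4K_p = 0 gives ζ = 9.5/(2√(7.4K_p)).
Setting ζ = 0.3579: √(7.4K_p) = 9.5/(2·0.3579) = 13.27, so K_p = 176.2/7.4 = 23.8.

K_p = 23.8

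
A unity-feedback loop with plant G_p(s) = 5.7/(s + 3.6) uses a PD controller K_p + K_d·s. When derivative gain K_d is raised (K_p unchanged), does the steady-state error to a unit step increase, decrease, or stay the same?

unchanged

K_d affects only the transient (the s-coefficient); the DC loop gain, and hence e_ss, depends only on K_p.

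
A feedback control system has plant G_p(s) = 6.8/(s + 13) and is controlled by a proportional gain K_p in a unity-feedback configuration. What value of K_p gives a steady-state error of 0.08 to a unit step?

K_p = 22

Steady-state error for a unit step on this type-0 loop is 1/(1 + K_p·G_p(0)).
G_p(0) = 0.5231. Require 1/(1 + K_p·0.5231) = 0.08, so 1 + 0.5231·K_p = 12.5.
K_p = (12.5 − 1)/0.5231 = 22.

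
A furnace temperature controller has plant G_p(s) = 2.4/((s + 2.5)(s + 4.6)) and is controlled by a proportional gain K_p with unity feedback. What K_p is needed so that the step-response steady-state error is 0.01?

K_p = 474

Steady-state error for a unit step on this type-0 loop is 1/(1 + K_p·G_p(0)).
G_p(0) = 0.2087. Require 1/(1 + K_p·0.2087) = 0.01, so 1 + 0.2087·K_p = 100.
K_p = (100 − 1)/0.2087 = 474.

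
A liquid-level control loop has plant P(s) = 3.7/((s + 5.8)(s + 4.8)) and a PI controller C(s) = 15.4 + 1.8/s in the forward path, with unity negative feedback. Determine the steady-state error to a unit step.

0

The open loop C(s)P(s) has a pole at the origin (type 1), so the static position error constant is infinite and e_ss = 1/(1+∞) = 0.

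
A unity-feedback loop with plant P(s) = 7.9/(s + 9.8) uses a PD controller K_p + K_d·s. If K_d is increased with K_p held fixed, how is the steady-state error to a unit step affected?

unchanged

At s = 0 the derivative term contributes nothing: C(0) = K_p regardless of K_d, so K_pos = K_p·P(0) and e_ss are unchanged.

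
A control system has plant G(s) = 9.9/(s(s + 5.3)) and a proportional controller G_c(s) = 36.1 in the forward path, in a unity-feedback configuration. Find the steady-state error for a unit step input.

The open loop G_c(s)G(s) has a pole at the origin (type 1), so the static position error constant is infinite and e_ss = 1/(1+∞) = 0.

0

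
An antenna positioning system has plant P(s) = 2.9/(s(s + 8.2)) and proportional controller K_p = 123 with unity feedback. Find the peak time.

T_p = 0.17 s

Closed-loop characteristic equation: s² + 8.2s + 356.7 = 0, so ω_n = 18.89 rad/s and ζ = 8.2/(2·18.89) = 0.2171.
Damped frequency ω_d = ω_n√(1−ζ²) = 18.44 rad/s, so peak time T_p = π/ω_d = 0.17 s.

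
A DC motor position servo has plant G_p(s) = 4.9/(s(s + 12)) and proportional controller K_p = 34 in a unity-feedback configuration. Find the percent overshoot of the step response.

Closed-loop characteristic equation: s² + 12s + 166.6 = 0, so ω_n = 12.91 rad/s and ζ = 12/(2·12.91) = 0.4649.
%OS = 100·exp(−πζ/√(1−ζ²)) = 100·exp(−π·0.4649/√0.7839) = 19.2%.

19.2%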